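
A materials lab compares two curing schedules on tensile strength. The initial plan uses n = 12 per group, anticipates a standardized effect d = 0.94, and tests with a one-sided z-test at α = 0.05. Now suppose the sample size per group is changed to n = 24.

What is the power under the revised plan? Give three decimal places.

With n = 24 per group: δ = d·√(n/2) = 0.94 × √(24/2) = 3.2563. Critical value z_{0.05} = 1.645.
Revised power = P(Z > 1.645 − δ) = Φ(1.611) = 0.9465.

Power ≈ 0.946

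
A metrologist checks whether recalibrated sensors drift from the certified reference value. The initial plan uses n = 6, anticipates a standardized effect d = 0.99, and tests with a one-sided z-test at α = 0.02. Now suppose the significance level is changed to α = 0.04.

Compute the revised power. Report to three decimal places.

δ = d·√n = 0.99 × √6 = 2.4250 (unchanged). New critical value: z_{0.04} = 1.751.
Revised power = Φ(δ − 1.751) = Φ(0.674) = 0.7499.

Power ≈ 0.750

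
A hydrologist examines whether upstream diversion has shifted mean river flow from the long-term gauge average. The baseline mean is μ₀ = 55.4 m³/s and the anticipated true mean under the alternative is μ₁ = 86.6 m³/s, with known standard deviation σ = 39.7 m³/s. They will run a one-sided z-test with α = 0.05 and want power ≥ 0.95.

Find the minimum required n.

Standardized effect: d = |μ₁ − μ₀| / σ = |86.6 − 55.4| / 39.7 = 0.7859
For power 0.95 need Φ(δ − z_{0.05}) = 0.95, so δ = z_{0.05} + z_{0.05} = 1.645 + 1.645 = 3.290.
δ = d·√n ⇒ n = (δ/d)² = (3.290 / 0.7859)² = 17.52.
Round up to the next whole unit.

n = 18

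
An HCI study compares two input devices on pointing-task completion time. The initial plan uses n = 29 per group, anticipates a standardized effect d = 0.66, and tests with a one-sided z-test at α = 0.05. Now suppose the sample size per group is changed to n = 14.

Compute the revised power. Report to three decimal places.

Power ≈ 0.540

With n = 14 per group: δ = d·√(n/2) = 0.66 × √(14/2) = 1.7462. Critical value z_{0.05} = 1.645.
Revised power = P(Z > 1.645 − δ) = Φ(0.101) = 0.5404.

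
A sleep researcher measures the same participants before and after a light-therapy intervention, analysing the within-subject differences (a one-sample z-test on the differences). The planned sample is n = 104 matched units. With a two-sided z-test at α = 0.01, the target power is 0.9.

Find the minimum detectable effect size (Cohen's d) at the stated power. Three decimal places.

d ≈ 0.378

Required noncentrality: δ = z_{0.005} + z_{0.10} = 2.576 + 1.282 = 3.857.
(The second rejection-region term Φ(−δ − z_{α/2}) is negligible and dropped.)
δ = d·√n ⇒ d = δ/√n = 3.857/√104 = 0.3782.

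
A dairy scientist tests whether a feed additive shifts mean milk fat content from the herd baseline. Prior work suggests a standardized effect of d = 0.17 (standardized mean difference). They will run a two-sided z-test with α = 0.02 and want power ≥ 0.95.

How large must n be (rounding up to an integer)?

n = 546

Set Φ(δ − 2.326) = 0.95; then δ − 2.326 = Φ⁻¹(0.95) = 1.645, giving δ = 3.971.
(For δ > 0 the lower-tail rejection region contributes negligibly to power, so the one-term inversion is standard.)
δ = d·√n ⇒ n = (δ/d)² = (3.971 / 0.17)² = 545.69.
Rounding up, n = 546.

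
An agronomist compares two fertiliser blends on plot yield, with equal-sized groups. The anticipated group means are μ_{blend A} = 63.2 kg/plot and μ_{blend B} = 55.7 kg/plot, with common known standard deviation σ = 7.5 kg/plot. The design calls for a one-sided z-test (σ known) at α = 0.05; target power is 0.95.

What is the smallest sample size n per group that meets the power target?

n = 22 per group

Standardized effect: d = |μ_{blend A} − μ_{blend B}| / σ = |63.2 − 55.7| / 7.5 = 1.0000
For power 0.95 need Φ(δ − z_{0.05}) = 0.95, so δ = z_{0.05} + z_{0.05} = 1.645 + 1.645 = 3.290.
δ = d·√(n/2) ⇒ n = 2(δ/d)² = 2 × (3.290 / 1.0000)² = 21.64.
Round up to the next whole unit.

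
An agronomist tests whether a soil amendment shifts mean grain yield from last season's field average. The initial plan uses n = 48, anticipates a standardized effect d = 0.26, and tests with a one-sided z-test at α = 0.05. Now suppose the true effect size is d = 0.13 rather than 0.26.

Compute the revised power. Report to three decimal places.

Power ≈ 0.228

With d = 0.13: δ = d·√n = 0.13 × √48 = 0.9007. Critical value z_{0.05} = 1.645.
Revised power = P(Z > 1.645 − δ) = Φ(-0.744) = 0.2284.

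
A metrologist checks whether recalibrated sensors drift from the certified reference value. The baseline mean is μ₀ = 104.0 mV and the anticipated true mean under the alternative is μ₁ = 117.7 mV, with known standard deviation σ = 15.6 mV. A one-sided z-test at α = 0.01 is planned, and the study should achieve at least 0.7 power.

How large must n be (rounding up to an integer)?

Standardized effect: d = |μ₁ − μ₀| / σ = |117.7 − 104.0| / 15.6 = 0.8782
Set Φ(δ − 2.326) = 0.7; then δ − 2.326 = Φ⁻¹(0.7) = 0.524, giving δ = 2.851.
δ = d·√n ⇒ n = (δ/d)² = (2.851 / 0.8782)² = 10.54.
Rounding up, n = 11.

n = 11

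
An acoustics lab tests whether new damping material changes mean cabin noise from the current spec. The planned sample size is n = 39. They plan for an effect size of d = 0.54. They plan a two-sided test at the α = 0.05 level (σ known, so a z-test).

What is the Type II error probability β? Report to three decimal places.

β ≈ 0.079

Noncentrality parameter: δ = d·√n = 0.54 × √39 = 3.3723
Two-sided α = 0.05 → critical value z_{0.025} = 1.960.
Power = Φ(δ − 1.960) + Φ(−δ − 1.960) = Φ(1.412) + Φ(-5.332) = 0.9211 + 0.0000 = 0.9211.
Type II error: β = 1 − power = 1 − 0.9211 = 0.0789.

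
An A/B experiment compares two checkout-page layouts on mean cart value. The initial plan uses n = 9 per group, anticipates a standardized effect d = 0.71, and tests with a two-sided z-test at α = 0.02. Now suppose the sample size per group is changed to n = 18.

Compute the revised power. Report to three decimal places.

With n = 18 per group: δ = d·√(n/2) = 0.71 × √(18/2) = 2.1300. Critical value z_{0.01} = 2.326.
Revised power = Φ(δ − 2.326) + Φ(−δ − 2.326) = Φ(-0.196) + Φ(-4.456) = 0.4222 + 0.0000 = 0.4222.

Power ≈ 0.422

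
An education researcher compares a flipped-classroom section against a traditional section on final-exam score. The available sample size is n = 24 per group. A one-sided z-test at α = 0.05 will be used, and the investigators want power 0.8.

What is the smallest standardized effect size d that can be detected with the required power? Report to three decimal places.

d ≈ 0.718

Required noncentrality: δ = z_{0.05} + z_{0.20} = 1.645 + 0.842 = 2.486.
δ = d·√(n/2) ⇒ d = δ/√(n/2) = 2.486/√(24/2) = 0.7178.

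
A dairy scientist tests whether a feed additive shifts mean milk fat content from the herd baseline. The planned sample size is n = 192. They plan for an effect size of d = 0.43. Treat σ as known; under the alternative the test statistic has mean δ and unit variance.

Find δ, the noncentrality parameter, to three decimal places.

δ = d·√n = 0.43 × √192 = 5.9583

δ ≈ 5.958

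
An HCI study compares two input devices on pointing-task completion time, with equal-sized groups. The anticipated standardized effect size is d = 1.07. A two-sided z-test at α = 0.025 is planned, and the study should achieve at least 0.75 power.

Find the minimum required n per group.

Set Φ(δ − 2.241) = 0.75; then δ − 2.241 = Φ⁻¹(0.75) = 0.674, giving δ = 2.916.
(Ignoring the negligible lower-tail rejection probability gives the usual closed-form inversion.)
δ = d·√(n/2) ⇒ n = 2(δ/d)² = 2 × (2.916 / 1.07)² = 14.85.
Round up to the next whole unit.

n = 15 per group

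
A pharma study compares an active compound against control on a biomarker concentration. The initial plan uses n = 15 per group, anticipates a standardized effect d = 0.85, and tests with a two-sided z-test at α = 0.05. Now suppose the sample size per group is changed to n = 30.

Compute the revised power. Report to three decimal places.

With n = 30 per group: δ = d·√(n/2) = 0.85 × √(30/2) = 3.2920. Critical value z_{0.025} = 1.960.
Revised power = Φ(δ − 1.960) + Φ(−δ − 1.960) = Φ(1.332) + Φ(-5.252) = 0.9086 + 0.0000 = 0.9086.

Power ≈ 0.909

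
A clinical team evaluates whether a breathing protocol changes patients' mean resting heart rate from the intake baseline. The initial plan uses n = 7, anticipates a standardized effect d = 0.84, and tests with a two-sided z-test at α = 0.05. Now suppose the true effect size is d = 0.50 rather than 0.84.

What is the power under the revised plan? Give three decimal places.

Power ≈ 0.263

With d = 0.50: δ = d·√n = 0.50 × √7 = 1.3229. Critical value z_{0.025} = 1.960.
Revised power = Φ(δ − 1.960) + Φ(−δ − 1.960) = Φ(-0.637) + Φ(-3.283) = 0.2620 + 0.0005 = 0.2625.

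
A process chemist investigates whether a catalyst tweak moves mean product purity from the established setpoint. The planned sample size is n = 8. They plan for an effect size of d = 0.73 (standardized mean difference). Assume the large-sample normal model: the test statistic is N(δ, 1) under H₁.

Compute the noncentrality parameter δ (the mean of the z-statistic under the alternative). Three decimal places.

δ ≈ 2.065

The noncentrality parameter scales effect size by the design's sample-size factor: δ = d·√n = 0.73 × √8 = 2.0648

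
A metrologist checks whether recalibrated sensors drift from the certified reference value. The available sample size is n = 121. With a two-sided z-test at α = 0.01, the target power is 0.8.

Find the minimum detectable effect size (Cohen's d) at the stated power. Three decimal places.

Need Φ(δ − 2.576) = 0.8, so δ = 2.576 + 0.842 = 3.417.
(The second rejection-region term Φ(−δ − z_{α/2}) is negligible and dropped.)
δ = d·√n ⇒ d = δ/√n = 3.417/√121 = 0.3107.

d ≈ 0.311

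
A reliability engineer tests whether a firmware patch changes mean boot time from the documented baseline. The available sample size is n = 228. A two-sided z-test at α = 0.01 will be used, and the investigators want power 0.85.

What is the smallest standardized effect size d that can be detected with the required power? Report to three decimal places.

d ≈ 0.239

Required noncentrality: δ = z_{0.005} + z_{0.15} = 2.576 + 1.036 = 3.612.
(Lower-tail contribution to power is negligible for δ > 0.)
δ = d·√n ⇒ d = δ/√n = 3.612/√228 = 0.2392.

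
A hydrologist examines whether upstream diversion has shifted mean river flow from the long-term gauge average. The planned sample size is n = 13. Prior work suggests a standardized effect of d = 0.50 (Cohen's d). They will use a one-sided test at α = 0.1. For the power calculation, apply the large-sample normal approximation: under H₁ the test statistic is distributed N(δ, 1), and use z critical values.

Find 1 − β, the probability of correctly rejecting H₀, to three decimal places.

Power ≈ 0.699

Noncentrality parameter: δ = d·√n = 0.50 × √13 = 1.8028
Critical value for a one-sided test at α = 0.1: z_α = 1.282.
Power = P(Z > 1.282 − δ) = Φ(0.521) = 0.6989.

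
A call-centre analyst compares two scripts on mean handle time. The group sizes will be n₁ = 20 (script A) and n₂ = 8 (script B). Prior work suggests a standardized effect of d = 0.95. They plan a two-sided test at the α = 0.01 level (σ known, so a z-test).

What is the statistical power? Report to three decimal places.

Noncentrality parameter: δ = d / √(1/n₁ + 1/n₂) = 0.95 / √(1/20 + 1/8) = 2.2709
Critical value for a two-sided test at α = 0.01: z_{α/2} = 2.576.
Power = Φ(δ − 2.576) + Φ(−δ − 2.576) = Φ(-0.305) + Φ(-4.847) = 0.3802 + 0.0000 = 0.3802.

Power ≈ 0.380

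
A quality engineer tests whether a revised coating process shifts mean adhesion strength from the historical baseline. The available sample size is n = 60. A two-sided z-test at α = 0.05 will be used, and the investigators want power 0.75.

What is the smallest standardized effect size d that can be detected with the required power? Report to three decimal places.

d ≈ 0.340

Need Φ(δ − 1.960) = 0.75, so δ = 1.960 + 0.674 = 2.634.
(The second rejection-region term Φ(−δ − z_{α/2}) is negligible and dropped.)
δ = d·√n ⇒ d = δ/√n = 2.634/√60 = 0.3401.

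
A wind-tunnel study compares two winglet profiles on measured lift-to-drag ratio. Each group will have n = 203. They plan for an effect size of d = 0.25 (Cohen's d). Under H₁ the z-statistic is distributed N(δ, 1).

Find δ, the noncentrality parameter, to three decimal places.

δ = d·√(n/2) = 0.25 × √(203/2) = 2.5187

δ ≈ 2.519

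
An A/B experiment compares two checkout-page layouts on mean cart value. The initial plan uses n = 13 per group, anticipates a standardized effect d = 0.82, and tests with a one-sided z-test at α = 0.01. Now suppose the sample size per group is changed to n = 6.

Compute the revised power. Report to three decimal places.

Power ≈ 0.182

With n = 6 per group: δ = d·√(n/2) = 0.82 × √(6/2) = 1.4203. Critical value z_{0.01} = 2.326.
Revised power = Φ(δ − 2.326) = Φ(-0.906) = 0.1825.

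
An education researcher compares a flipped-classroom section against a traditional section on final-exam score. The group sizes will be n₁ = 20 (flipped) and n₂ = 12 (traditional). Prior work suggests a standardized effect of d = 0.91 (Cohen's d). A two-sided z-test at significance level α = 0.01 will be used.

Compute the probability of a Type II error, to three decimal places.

Noncentrality parameter: δ = d / √(1/n₁ + 1/n₂) = 0.91 / √(1/20 + 1/12) = 2.4921
Two-sided α = 0.01 → critical value z_{0.005} = 2.576.
Power = Φ(δ − 2.576) + Φ(−δ − 2.576) = Φ(-0.084) + Φ(-5.068) = 0.4667 + 0.0000 = 0.4667.
Type II error: β = 1 − power = 1 − 0.4667 = 0.5333.

β ≈ 0.533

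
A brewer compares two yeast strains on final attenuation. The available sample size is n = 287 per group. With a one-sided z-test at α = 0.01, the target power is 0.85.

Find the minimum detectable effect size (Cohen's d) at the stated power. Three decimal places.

Need Φ(δ − 2.326) = 0.85, so δ = 2.326 + 1.036 = 3.363.
δ = d·√(n/2) ⇒ d = δ/√(n/2) = 3.363/√(287/2) = 0.2807.

d ≈ 0.281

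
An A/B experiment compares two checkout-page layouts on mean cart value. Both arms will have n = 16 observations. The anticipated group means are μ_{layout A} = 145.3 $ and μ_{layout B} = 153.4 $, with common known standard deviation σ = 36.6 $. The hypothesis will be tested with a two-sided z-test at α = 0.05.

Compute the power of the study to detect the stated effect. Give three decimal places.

Standardized effect: d = |μ_{layout A} − μ_{layout B}| / σ = |145.3 − 153.4| / 36.6 = 0.2213
Noncentrality parameter: δ = d·√(n/2) = 0.2213 × √(16/2) = 0.6260
Critical value for a two-sided test at α = 0.05: z_{α/2} = 1.960.
Power = Φ(δ − 1.960) + Φ(−δ − 1.960) = Φ(-1.334) + Φ(-2.586) = 0.0911 + 0.0049 = 0.0960.

Power ≈ 0.096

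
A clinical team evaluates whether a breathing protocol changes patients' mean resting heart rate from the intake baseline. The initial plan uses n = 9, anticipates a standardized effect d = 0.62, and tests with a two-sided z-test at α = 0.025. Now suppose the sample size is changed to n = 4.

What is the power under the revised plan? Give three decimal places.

With n = 4: δ = d·√n = 0.62 × √4 = 1.2400. Critical value z_{0.0125} = 2.241.
Revised power = Φ(δ − 2.241) + Φ(−δ − 2.241) = Φ(-1.001) + Φ(-3.481) = 0.1583 + 0.0002 = 0.1586.

Power ≈ 0.159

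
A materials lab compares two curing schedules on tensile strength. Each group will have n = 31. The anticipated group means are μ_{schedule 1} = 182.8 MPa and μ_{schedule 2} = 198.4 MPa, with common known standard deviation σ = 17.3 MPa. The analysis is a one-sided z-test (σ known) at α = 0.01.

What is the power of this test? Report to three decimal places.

Power ≈ 0.889

Standardized effect: d = |μ_{schedule 1} − μ_{schedule 2}| / σ = |182.8 − 198.4| / 17.3 = 0.9017
Noncentrality parameter: δ = d·√(n/2) = 0.9017 × √(31/2) = 3.5501
One-sided α = 0.01 → critical value z_{0.01} = 2.326.
Power = P(Z > 2.326 − δ) = Φ(1.224) = 0.8895.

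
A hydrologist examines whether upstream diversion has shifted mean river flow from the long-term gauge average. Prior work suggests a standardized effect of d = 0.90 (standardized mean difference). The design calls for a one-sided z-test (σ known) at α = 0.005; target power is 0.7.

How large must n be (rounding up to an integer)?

n = 12

Set Φ(δ − 2.576) = 0.7; then δ − 2.576 = Φ⁻¹(0.7) = 0.524, giving δ = 3.100.
δ = d·√n ⇒ n = (δ/d)² = (3.100 / 0.90)² = 11.87.
Round up to the next whole unit.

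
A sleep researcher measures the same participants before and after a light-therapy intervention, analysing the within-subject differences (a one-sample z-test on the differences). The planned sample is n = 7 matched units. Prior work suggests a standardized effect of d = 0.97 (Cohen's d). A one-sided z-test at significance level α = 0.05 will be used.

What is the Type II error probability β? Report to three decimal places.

Noncentrality parameter: δ = d·√n = 0.97 × √7 = 2.5664
Critical value for a one-sided test at α = 0.05: z_α = 1.645.
Power = P(Z > 1.645 − δ) = Φ(0.922) = 0.8216.
Type II error: β = 1 − power = 1 − 0.8216 = 0.1784.

β ≈ 0.178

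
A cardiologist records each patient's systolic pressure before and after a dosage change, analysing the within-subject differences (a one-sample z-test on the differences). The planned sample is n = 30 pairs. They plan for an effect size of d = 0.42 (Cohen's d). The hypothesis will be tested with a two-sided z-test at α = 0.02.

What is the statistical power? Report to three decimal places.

Power ≈ 0.490

Noncentrality parameter: δ = d·√n = 0.42 × √30 = 2.3004
Two-sided α = 0.02 → critical value z_{0.01} = 2.326.
Power = Φ(δ − 2.326) + Φ(−δ − 2.326) = Φ(-0.026) + Φ(-4.627) = 0.4897 + 0.0000 = 0.4897.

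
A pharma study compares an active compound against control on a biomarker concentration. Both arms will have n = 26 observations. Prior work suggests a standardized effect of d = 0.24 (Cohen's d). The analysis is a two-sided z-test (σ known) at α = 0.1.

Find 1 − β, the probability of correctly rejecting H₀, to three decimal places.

Power ≈ 0.224

Noncentrality parameter: δ = d·√(n/2) = 0.24 × √(26/2) = 0.8653
Two-sided α = 0.1 → critical value z_{0.05} = 1.645.
Power = Φ(δ − 1.645) + Φ(−δ − 1.645) = Φ(-0.780) + Φ(-2.510) = 0.2178 + 0.0060 = 0.2239.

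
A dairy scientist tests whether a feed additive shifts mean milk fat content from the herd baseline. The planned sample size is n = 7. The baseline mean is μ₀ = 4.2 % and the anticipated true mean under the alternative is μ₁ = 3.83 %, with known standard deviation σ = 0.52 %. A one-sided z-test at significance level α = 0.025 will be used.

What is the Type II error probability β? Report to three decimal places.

Standardized effect: d = |μ₁ − μ₀| / σ = |3.83 − 4.2| / 0.52 = 0.7115
Noncentrality parameter: δ = d·√n = 0.7115 × √7 = 1.8826
Critical value for a one-sided test at α = 0.025: z_α = 1.960.
Power = P(Z > 1.960 − δ) = Φ(-0.077) = 0.4691.
Type II error: β = 1 − power = 1 − 0.4691 = 0.5309.

β ≈ 0.531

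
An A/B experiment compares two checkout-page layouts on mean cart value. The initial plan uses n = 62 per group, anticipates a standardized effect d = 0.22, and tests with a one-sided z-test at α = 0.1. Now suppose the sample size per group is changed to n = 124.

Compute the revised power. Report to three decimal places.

Power ≈ 0.674

With n = 124 per group: δ = d·√(n/2) = 0.22 × √(124/2) = 1.7323. Critical value z_{0.1} = 1.282.
Revised power = Φ(δ − 1.282) = Φ(0.451) = 0.6739.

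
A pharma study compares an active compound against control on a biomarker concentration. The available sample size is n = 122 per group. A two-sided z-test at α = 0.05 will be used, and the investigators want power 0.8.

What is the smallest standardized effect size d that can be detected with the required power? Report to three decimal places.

Need Φ(δ − 1.960) = 0.8, so δ = 1.960 + 0.842 = 2.802.
(Lower-tail contribution to power is negligible for δ > 0.)
δ = d·√(n/2) ⇒ d = δ/√(n/2) = 2.802/√(122/2) = 0.3587.

d ≈ 0.359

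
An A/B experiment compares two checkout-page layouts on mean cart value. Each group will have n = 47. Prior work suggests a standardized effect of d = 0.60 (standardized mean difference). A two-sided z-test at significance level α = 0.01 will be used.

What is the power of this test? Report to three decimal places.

Noncentrality parameter: δ = d·√(n/2) = 0.60 × √(47/2) = 2.9086
Critical value for a two-sided test at α = 0.01: z_{α/2} = 2.576.
Power = Φ(δ − 2.576) + Φ(−δ − 2.576) = Φ(0.333) + Φ(-5.484) = 0.6303 + 0.0000 = 0.6303.

Power ≈ 0.630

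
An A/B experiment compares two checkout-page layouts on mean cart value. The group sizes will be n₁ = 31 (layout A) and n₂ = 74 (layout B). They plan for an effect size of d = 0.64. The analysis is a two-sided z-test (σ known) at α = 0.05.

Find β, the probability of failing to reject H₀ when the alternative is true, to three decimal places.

Noncentrality parameter: δ = d / √(1/n₁ + 1/n₂) = 0.64 / √(1/31 + 1/74) = 2.9915
Two-sided α = 0.05 → critical value z_{0.025} = 1.960.
Power = Φ(δ − 1.960) + Φ(−δ − 1.960) = Φ(1.031) + Φ(-4.951) = 0.8488 + 0.0000 = 0.8488.
Type II error: β = 1 − power = 1 − 0.8488 = 0.1512.

β ≈ 0.151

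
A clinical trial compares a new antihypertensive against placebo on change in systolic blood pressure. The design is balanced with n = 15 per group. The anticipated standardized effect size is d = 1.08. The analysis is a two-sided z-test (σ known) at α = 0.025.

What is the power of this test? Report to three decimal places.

Power ≈ 0.763

Noncentrality parameter: δ = d·√(n/2) = 1.08 × √(15/2) = 2.9577
Two-sided α = 0.025 → critical value z_{0.0125} = 2.241.
Power = Φ(δ − 2.241) + Φ(−δ − 2.241) = Φ(0.716) + Φ(-5.199) = 0.7631 + 0.0000 = 0.7631.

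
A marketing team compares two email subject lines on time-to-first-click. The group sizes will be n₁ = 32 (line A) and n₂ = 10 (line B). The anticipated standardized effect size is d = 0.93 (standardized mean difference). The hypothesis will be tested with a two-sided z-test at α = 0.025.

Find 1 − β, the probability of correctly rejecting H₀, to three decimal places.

Noncentrality parameter: δ = d / √(1/n₁ + 1/n₂) = 0.93 / √(1/32 + 1/10) = 2.5670
Two-sided α = 0.025 → critical value z_{0.0125} = 2.241.
Power = Φ(δ − 2.241) + Φ(−δ − 2.241) = Φ(0.326) + Φ(-4.808) = 0.6277 + 0.0000 = 0.6277.

Power ≈ 0.628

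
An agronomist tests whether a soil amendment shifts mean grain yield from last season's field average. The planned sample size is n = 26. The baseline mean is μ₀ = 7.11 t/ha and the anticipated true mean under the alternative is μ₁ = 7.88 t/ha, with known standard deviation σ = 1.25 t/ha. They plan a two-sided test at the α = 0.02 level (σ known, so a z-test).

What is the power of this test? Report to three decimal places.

Standardized effect: d = |μ₁ − μ₀| / σ = |7.88 − 7.11| / 1.25 = 0.6160
Noncentrality parameter: δ = d·√n = 0.6160 × √26 = 3.1410
Two-sided α = 0.02 → critical value z_{0.01} = 2.326.
Power = Φ(δ − 2.326) + Φ(−δ − 2.326) = Φ(0.815) + Φ(-5.467) = 0.7924 + 0.0000 = 0.7924.

Power ≈ 0.792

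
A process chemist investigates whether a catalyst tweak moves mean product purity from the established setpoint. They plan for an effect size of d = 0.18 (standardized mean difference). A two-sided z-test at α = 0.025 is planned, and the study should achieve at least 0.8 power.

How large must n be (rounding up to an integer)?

n = 294

Set Φ(δ − 2.241) = 0.8; then δ − 2.241 = Φ⁻¹(0.8) = 0.842, giving δ = 3.083.
(Ignoring the negligible lower-tail rejection probability gives the usual closed-form inversion.)
δ = d·√n ⇒ n = (δ/d)² = (3.083 / 0.18)² = 293.37.
Round up to the next whole unit.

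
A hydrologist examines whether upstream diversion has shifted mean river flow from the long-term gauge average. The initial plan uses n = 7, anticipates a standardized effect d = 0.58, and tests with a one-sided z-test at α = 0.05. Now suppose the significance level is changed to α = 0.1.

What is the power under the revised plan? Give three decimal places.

Power ≈ 0.600

δ = d·√n = 0.58 × √7 = 1.5345 (unchanged). New critical value: z_{0.1} = 1.282.
Revised power = Φ(δ − 1.282) = Φ(0.253) = 0.5999.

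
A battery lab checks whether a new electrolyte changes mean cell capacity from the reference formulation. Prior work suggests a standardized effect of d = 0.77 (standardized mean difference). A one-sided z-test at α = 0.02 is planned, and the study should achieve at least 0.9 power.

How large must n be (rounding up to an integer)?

n = 19

For power 0.9 need Φ(δ − z_{0.02}) = 0.9, so δ = z_{0.02} + z_{0.10} = 2.054 + 1.282 = 3.335.
δ = d·√n ⇒ n = (δ/d)² = (3.335 / 0.77)² = 18.76.
Round up to the next whole unit.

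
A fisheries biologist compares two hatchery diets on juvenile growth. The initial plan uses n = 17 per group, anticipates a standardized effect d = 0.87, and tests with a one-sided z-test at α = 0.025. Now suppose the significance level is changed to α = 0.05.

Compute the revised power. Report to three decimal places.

Power ≈ 0.814

δ = d·√(n/2) = 0.87 × √(17/2) = 2.5365 (unchanged). New critical value: z_{0.05} = 1.645.
Revised power = P(Z > 1.645 − δ) = Φ(0.892) = 0.8137.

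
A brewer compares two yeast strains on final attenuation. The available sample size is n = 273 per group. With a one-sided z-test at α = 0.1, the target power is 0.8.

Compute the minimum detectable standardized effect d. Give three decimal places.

Required noncentrality: δ = z_{0.1} + z_{0.20} = 1.282 + 0.842 = 2.123.
δ = d·√(n/2) ⇒ d = δ/√(n/2) = 2.123/√(273/2) = 0.1817.

d ≈ 0.182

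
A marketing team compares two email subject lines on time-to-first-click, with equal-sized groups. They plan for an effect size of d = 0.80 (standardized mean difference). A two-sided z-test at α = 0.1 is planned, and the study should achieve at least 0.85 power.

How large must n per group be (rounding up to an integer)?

For power 0.85 need Φ(δ − z_{0.05}) = 0.85, so δ = z_{0.05} + z_{0.15} = 1.645 + 1.036 = 2.681.
(The Φ(−δ − z_{α/2}) term is vanishingly small for δ > 0 and is dropped in the standard sample-size formula.)
δ = d·√(n/2) ⇒ n = 2(δ/d)² = 2 × (2.681 / 0.80)² = 22.47.
Rounding up, n = 23 per group.

n = 23 per group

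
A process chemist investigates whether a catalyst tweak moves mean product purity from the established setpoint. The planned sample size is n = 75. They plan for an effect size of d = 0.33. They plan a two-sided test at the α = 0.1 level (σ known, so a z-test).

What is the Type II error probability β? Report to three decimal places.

β ≈ 0.113

Noncentrality parameter: δ = d·√n = 0.33 × √75 = 2.8579
Two-sided α = 0.1 → critical value z_{0.05} = 1.645.
Power = Φ(δ − 1.645) + Φ(−δ − 1.645) = Φ(1.213) + Φ(-4.503) = 0.8874 + 0.0000 = 0.8874.
Type II error: β = 1 − power = 1 − 0.8874 = 0.1126.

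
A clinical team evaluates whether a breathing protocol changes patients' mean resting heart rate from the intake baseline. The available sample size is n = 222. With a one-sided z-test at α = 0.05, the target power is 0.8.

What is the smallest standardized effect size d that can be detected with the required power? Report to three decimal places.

Need Φ(δ − 1.645) = 0.8, so δ = 1.645 + 0.842 = 2.486.
δ = d·√n ⇒ d = δ/√n = 2.486/√222 = 0.1669.

d ≈ 0.167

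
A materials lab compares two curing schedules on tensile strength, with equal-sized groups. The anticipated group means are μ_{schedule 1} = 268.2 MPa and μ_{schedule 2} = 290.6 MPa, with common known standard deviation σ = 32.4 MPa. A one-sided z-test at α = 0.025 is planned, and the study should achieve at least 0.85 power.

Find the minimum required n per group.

Standardized effect: d = |μ_{schedule 1} − μ_{schedule 2}| / σ = |268.2 − 290.6| / 32.4 = 0.6914
Set Φ(δ − 1.960) = 0.85; then δ − 1.960 = Φ⁻¹(0.85) = 1.036, giving δ = 2.996.
δ = d·√(n/2) ⇒ n = 2(δ/d)² = 2 × (2.996 / 0.6914)² = 37.57.
Rounding up, n = 38 per group.

n = 38 per group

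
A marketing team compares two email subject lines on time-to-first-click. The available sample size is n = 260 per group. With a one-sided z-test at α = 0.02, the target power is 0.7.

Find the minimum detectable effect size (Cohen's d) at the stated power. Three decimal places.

Need Φ(δ − 2.054) = 0.7, so δ = 2.054 + 0.524 = 2.578.
δ = d·√(n/2) ⇒ d = δ/√(n/2) = 2.578/√(260/2) = 0.2261.

d ≈ 0.226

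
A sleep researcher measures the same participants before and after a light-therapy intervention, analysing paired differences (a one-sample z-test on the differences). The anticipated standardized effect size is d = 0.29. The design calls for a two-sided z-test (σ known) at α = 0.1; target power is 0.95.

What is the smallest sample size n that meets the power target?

n = 129

For power 0.95 need Φ(δ − z_{0.05}) = 0.95, so δ = z_{0.05} + z_{0.05} = 1.645 + 1.645 = 3.290.
(For δ > 0 the lower-tail rejection region contributes negligibly to power, so the one-term inversion is standard.)
δ = d·√n ⇒ n = (δ/d)² = (3.290 / 0.29)² = 128.68.
Round up to the next whole unit.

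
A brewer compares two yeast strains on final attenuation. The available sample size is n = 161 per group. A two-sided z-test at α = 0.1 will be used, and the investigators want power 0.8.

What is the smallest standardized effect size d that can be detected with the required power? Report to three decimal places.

d ≈ 0.277

Need Φ(δ − 1.645) = 0.8, so δ = 1.645 + 0.842 = 2.486.
(The second rejection-region term Φ(−δ − z_{α/2}) is negligible and dropped.)
δ = d·√(n/2) ⇒ d = δ/√(n/2) = 2.486/√(161/2) = 0.2771.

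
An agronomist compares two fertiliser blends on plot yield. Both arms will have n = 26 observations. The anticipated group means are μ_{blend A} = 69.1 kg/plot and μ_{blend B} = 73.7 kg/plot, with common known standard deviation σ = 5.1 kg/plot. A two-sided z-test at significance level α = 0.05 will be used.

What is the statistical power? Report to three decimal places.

Power ≈ 0.902

Standardized effect: d = |μ_{blend A} − μ_{blend B}| / σ = |69.1 − 73.7| / 5.1 = 0.9020
Noncentrality parameter: δ = d·√(n/2) = 0.9020 × √(26/2) = 3.2521
Critical value for a two-sided test at α = 0.05: z_{α/2} = 1.960.
Power = Φ(δ − 1.960) + Φ(−δ − 1.960) = Φ(1.292) + Φ(-5.212) = 0.9018 + 0.0000 = 0.9018.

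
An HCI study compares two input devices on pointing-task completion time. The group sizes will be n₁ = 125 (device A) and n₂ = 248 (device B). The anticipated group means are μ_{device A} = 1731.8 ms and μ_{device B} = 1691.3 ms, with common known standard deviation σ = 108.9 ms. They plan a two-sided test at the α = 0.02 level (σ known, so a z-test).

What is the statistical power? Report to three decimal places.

Standardized effect: d = |μ_{device A} − μ_{device B}| / σ = |1731.8 − 1691.3| / 108.9 = 0.3719
Noncentrality parameter: δ = d / √(1/n₁ + 1/n₂) = 0.3719 / √(1/125 + 1/248) = 3.3904
Critical value for a two-sided test at α = 0.02: z_{α/2} = 2.326.
Power = Φ(δ − 2.326) + Φ(−δ − 2.326) = Φ(1.064) + Φ(-5.717) = 0.8564 + 0.0000 = 0.8564.

Power ≈ 0.856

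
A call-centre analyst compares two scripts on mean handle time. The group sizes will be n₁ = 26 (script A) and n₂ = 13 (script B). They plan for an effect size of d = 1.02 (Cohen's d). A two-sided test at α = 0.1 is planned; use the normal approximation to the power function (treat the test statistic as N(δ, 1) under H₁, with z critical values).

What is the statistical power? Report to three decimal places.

Power ≈ 0.913

Noncentrality parameter: δ = d / √(1/n₁ + 1/n₂) = 1.02 / √(1/26 + 1/13) = 3.0028
Critical value for a two-sided test at α = 0.1: z_{α/2} = 1.645.
Power = Φ(δ − 1.645) + Φ(−δ − 1.645) = Φ(1.358) + Φ(-4.648) = 0.9128 + 0.0000 = 0.9128.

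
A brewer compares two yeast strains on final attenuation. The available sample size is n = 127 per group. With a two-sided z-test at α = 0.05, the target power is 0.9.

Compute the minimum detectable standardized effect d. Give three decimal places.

d ≈ 0.407

Required noncentrality: δ = z_{0.025} + z_{0.10} = 1.960 + 1.282 = 3.242.
(Lower-tail contribution to power is negligible for δ > 0.)
δ = d·√(n/2) ⇒ d = δ/√(n/2) = 3.242/√(127/2) = 0.4068.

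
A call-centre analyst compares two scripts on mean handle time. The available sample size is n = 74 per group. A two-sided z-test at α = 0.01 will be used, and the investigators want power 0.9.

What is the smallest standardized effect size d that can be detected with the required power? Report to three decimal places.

Required noncentrality: δ = z_{0.005} + z_{0.10} = 2.576 + 1.282 = 3.857.
(The second rejection-region term Φ(−δ − z_{α/2}) is negligible and dropped.)
δ = d·√(n/2) ⇒ d = δ/√(n/2) = 3.857/√(74/2) = 0.6341.

d ≈ 0.634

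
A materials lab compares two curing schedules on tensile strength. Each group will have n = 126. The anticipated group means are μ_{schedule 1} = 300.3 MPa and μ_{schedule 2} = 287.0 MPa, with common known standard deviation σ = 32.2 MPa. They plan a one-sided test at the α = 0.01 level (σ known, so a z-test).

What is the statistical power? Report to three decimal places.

Standardized effect: d = |μ_{schedule 1} − μ_{schedule 2}| / σ = |300.3 − 287.0| / 32.2 = 0.4130
Noncentrality parameter: δ = d·√(n/2) = 0.4130 × √(126/2) = 3.2784
Critical value for a one-sided test at α = 0.01: z_α = 2.326.
Power = Φ(δ − 2.326) = Φ(0.952) = 0.8295.

Power ≈ 0.829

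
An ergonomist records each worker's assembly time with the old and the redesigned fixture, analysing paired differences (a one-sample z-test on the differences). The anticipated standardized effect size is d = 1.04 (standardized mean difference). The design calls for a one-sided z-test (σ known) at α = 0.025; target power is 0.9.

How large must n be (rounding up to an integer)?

Set Φ(δ − 1.960) = 0.9; then δ − 1.960 = Φ⁻¹(0.9) = 1.282, giving δ = 3.242.
δ = d·√n ⇒ n = (δ/d)² = (3.242 / 1.04)² = 9.71.
Round up to the next whole unit.

n = 10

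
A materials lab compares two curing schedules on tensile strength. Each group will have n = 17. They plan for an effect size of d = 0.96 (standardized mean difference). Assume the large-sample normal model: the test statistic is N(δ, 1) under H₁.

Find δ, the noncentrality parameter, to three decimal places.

The noncentrality parameter scales effect size by the design's sample-size factor: δ = d·√(n/2) = 0.96 × √(17/2) = 2.7989

δ ≈ 2.799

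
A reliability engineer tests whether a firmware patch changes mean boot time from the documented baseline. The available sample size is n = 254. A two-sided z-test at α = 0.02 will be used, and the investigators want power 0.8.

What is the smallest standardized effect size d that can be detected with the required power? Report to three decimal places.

Need Φ(δ − 2.326) = 0.8, so δ = 2.326 + 0.842 = 3.168.
(Lower-tail contribution to power is negligible for δ > 0.)
δ = d·√n ⇒ d = δ/√n = 3.168/√254 = 0.1988.

d ≈ 0.199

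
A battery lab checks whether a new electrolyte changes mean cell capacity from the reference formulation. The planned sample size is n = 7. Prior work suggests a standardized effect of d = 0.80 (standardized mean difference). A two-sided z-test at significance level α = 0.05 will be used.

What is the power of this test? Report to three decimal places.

Noncentrality parameter: δ = d·√n = 0.80 × √7 = 2.1166
Two-sided α = 0.05 → critical value z_{0.025} = 1.960.
Power = Φ(δ − 1.960) + Φ(−δ − 1.960) = Φ(0.157) + Φ(-4.077) = 0.5622 + 0.0000 = 0.5623.

Power ≈ 0.562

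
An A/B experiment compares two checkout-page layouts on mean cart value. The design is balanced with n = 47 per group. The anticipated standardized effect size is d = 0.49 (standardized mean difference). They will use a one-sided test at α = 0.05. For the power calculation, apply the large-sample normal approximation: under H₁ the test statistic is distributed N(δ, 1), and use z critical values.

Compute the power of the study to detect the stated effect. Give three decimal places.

Noncentrality parameter: δ = d·√(n/2) = 0.49 × √(47/2) = 2.3754
One-sided α = 0.05 → critical value z_{0.05} = 1.645.
Power = P(Z > 1.645 − δ) = Φ(0.731) = 0.7675.

Power ≈ 0.767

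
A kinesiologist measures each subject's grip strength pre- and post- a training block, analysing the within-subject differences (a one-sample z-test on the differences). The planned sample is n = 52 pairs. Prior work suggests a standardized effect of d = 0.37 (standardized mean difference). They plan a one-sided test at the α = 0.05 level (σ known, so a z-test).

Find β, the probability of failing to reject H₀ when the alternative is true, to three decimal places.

Noncentrality parameter: λ = d·√n = 0.37 × √52 = 2.6681
One-sided α = 0.05 → critical value z_{0.05} = 1.645.
Power = P(Z > 1.645 − λ) = Φ(1.023) = 0.8469.
Type II error: β = 1 − power = 1 − 0.8469 = 0.1531.

β ≈ 0.153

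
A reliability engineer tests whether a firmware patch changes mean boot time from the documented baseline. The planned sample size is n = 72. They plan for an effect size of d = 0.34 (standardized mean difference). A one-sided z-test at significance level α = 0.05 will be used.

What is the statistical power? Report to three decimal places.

Power ≈ 0.893

Noncentrality parameter: δ = d·√n = 0.34 × √72 = 2.8850
One-sided α = 0.05 → critical value z_{0.05} = 1.645.
Power = Φ(δ − 1.645) = Φ(1.240) = 0.8925.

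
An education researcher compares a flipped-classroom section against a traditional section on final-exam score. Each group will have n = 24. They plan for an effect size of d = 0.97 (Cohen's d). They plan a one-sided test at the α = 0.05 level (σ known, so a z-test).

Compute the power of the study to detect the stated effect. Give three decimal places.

Noncentrality parameter: λ = d·√(n/2) = 0.97 × √(24/2) = 3.3602
One-sided α = 0.05 → critical value z_{0.05} = 1.645.
Power = P(Z > 1.645 − λ) = Φ(1.715) = 0.9569.

Power ≈ 0.957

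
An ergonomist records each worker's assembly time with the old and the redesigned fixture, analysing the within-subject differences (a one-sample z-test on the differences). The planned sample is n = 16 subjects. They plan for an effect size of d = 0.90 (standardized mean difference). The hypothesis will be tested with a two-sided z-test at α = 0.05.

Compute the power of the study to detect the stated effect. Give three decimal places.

Noncentrality parameter: δ = d·√n = 0.90 × √16 = 3.6000
Critical value for a two-sided test at α = 0.05: z_{α/2} = 1.960.
Power = Φ(δ − 1.960) + Φ(−δ − 1.960) = Φ(1.640) + Φ(-5.560) = 0.9495 + 0.0000 = 0.9495.

Power ≈ 0.950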